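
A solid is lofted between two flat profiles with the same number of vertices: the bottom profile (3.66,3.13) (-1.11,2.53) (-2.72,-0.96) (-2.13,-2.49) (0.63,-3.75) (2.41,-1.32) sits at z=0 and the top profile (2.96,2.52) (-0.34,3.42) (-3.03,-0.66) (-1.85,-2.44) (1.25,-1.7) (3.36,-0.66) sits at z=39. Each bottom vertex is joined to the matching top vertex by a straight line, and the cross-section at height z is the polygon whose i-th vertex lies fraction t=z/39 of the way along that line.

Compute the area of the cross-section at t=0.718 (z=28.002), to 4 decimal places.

Cross-section at t=0.718: each vertex is (1-t)·p0[i] + t·p1[i].
  v1: (1-0.718)·(3.66,3.13) + 0.718·(2.96,2.52) = (3.1574,2.6920)
  v2: (1-0.718)·(-1.11,2.53) + 0.718·(-0.34,3.42) = (-0.5571,3.1690)
  v3: (1-0.718)·(-2.72,-0.96) + 0.718·(-3.03,-0.66) = (-2.9426,-0.7446)
  v4: (1-0.718)·(-2.13,-2.49) + 0.718·(-1.85,-2.44) = (-1.9290,-2.4541)
  v5: (1-0.718)·(0.63,-3.75) + 0.718·(1.25,-1.7) = (1.0752,-2.2781)
  v6: (1-0.718)·(2.41,-1.32) + 0.718·(3.36,-0.66) = (3.0921,-0.8461)
Shoelace sum Σ(x_i·y_{i+1} − x_{i+1}·y_i):
  i=1: 3.1574·3.1690 − -0.5571·2.6920 = +11.5057 (running +11.5057)
  i=2: -0.5571·-0.7446 − -2.9426·3.1690 = +9.7399 (running +21.2456)
  i=3: -2.9426·-2.4541 − -1.9290·-0.7446 = +5.7851 (running +27.0307)
  i=4: -1.9290·-2.2781 − 1.0752·-2.4541 = +7.0329 (running +34.0636)
  i=5: 1.0752·-0.8461 − 3.0921·-2.2781 = +6.1344 (running +40.1980)
  i=6: 3.0921·2.6920 − 3.1574·-0.8461 = +10.9955 (running +51.1936)
Area = |Σ|/2 = |51.1936|/2 = 25.5968

Area at t=0.718: 25.5968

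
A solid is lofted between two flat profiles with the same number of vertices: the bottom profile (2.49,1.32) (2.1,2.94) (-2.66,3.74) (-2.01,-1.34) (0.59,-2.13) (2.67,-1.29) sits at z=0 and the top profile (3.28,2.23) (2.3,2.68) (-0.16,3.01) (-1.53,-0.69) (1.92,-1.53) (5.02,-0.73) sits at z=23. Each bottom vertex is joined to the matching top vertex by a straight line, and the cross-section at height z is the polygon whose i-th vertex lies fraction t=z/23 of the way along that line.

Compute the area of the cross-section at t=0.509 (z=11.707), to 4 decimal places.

Area at t=0.509: 21.4678

Cross-section at t=0.509: each vertex is (1-t)·p0[i] + t·p1[i].
  v1: (1-0.509)·(2.49,1.32) + 0.509·(3.28,2.23) = (2.8921,1.7832)
  v2: (1-0.509)·(2.1,2.94) + 0.509·(2.3,2.68) = (2.2018,2.8077)
  v3: (1-0.509)·(-2.66,3.74) + 0.509·(-0.16,3.01) = (-1.3875,3.3684)
  v4: (1-0.509)·(-2.01,-1.34) + 0.509·(-1.53,-0.69) = (-1.7657,-1.0091)
  v5: (1-0.509)·(0.59,-2.13) + 0.509·(1.92,-1.53) = (1.2670,-1.8246)
  v6: (1-0.509)·(2.67,-1.29) + 0.509·(5.02,-0.73) = (3.8662,-1.0050)
Shoelace sum Σ(x_i·y_{i+1} − x_{i+1}·y_i):
  i=1: 2.8921·2.8077 − 2.2018·1.7832 = +4.1938 (running +4.1938)
  i=2: 2.2018·3.3684 − -1.3875·2.8077 = +11.3122 (running +15.5061)
  i=3: -1.3875·-1.0091 − -1.7657·3.3684 = +7.3478 (running +22.8538)
  i=4: -1.7657·-1.8246 − 1.2670·-1.0091 = +4.5002 (running +27.3541)
  i=5: 1.2670·-1.0050 − 3.8662·-1.8246 = +5.7809 (running +33.1350)
  i=6: 3.8662·1.7832 − 2.8921·-1.0050 = +9.8005 (running +42.9355)
Area = |Σ|/2 = |42.9355|/2 = 21.4678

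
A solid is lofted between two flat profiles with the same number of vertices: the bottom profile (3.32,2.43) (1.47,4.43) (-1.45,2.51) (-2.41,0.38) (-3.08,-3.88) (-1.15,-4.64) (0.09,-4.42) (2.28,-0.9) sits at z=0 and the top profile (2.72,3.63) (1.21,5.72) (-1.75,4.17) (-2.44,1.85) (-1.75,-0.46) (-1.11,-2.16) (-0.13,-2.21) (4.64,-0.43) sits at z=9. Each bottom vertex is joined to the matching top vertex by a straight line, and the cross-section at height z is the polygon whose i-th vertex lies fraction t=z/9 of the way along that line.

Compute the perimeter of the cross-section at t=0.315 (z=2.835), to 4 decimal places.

Perimeter at t=0.315: 22.9351

Cross-section at t=0.315: each vertex is (1-t)·p0[i] + t·p1[i].
  v1: (1-0.315)·(3.32,2.43) + 0.315·(2.72,3.63) = (3.1310,2.8080)
  v2: (1-0.315)·(1.47,4.43) + 0.315·(1.21,5.72) = (1.3881,4.8363)
  v3: (1-0.315)·(-1.45,2.51) + 0.315·(-1.75,4.17) = (-1.5445,3.0329)
  v4: (1-0.315)·(-2.41,0.38) + 0.315·(-2.44,1.85) = (-2.4195,0.8431)
  v5: (1-0.315)·(-3.08,-3.88) + 0.315·(-1.75,-0.46) = (-2.6611,-2.8027)
  v6: (1-0.315)·(-1.15,-4.64) + 0.315·(-1.11,-2.16) = (-1.1374,-3.8588)
  v7: (1-0.315)·(0.09,-4.42) + 0.315·(-0.13,-2.21) = (0.0207,-3.7239)
  v8: (1-0.315)·(2.28,-0.9) + 0.315·(4.64,-0.43) = (3.0234,-0.7520)
Perimeter = Σ |v_{i+1} − v_i|:
  edge 1→2: √(-1.7429² + 2.0283²) = 2.6743 (running 2.6743)
  edge 2→3: √(-2.9326² + -1.8034²) = 3.4428 (running 6.1171)
  edge 3→4: √(-0.8750² + -2.1898²) = 2.3582 (running 8.4752)
  edge 4→5: √(-0.2416² + -3.6457²) = 3.6537 (running 12.1290)
  edge 5→6: √(1.5237² + -1.0561²) = 1.8539 (running 13.9829)
  edge 6→7: √(1.1581² + 0.1349²) = 1.1659 (running 15.1488)
  edge 7→8: √(3.0027² + 2.9719²) = 4.2247 (running 19.3735)
  edge 8→1: √(0.1076² + 3.5600²) = 3.5616 (running 22.9351)
Perimeter = 22.9351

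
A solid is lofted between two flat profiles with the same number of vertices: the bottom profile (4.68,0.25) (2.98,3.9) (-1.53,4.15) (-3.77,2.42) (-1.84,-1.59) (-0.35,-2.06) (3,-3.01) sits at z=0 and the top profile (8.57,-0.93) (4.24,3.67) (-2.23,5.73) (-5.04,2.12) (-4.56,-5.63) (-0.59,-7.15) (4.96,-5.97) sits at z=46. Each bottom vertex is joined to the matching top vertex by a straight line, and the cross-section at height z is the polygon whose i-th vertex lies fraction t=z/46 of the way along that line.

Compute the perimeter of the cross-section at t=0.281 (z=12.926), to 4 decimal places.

Perimeter at t=0.281: 28.9805

Cross-section at t=0.281: each vertex is (1-t)·p0[i] + t·p1[i].
  v1: (1-0.281)·(4.68,0.25) + 0.281·(8.57,-0.93) = (5.7731,-0.0816)
  v2: (1-0.281)·(2.98,3.9) + 0.281·(4.24,3.67) = (3.3341,3.8354)
  v3: (1-0.281)·(-1.53,4.15) + 0.281·(-2.23,5.73) = (-1.7267,4.5940)
  v4: (1-0.281)·(-3.77,2.42) + 0.281·(-5.04,2.12) = (-4.1269,2.3357)
  v5: (1-0.281)·(-1.84,-1.59) + 0.281·(-4.56,-5.63) = (-2.6043,-2.7252)
  v6: (1-0.281)·(-0.35,-2.06) + 0.281·(-0.59,-7.15) = (-0.4174,-3.4903)
  v7: (1-0.281)·(3,-3.01) + 0.281·(4.96,-5.97) = (3.5508,-3.8418)
Perimeter = Σ |v_{i+1} − v_i|:
  edge 1→2: √(-2.4390² + 3.9170²) = 4.6143 (running 4.6143)
  edge 2→3: √(-5.0608² + 0.7586²) = 5.1173 (running 9.7316)
  edge 3→4: √(-2.4002² + -2.2583²) = 3.2955 (running 13.0271)
  edge 4→5: √(1.5226² + -5.0609²) = 5.2850 (running 18.3121)
  edge 5→6: √(2.1869² + -0.7651²) = 2.3168 (running 20.6290)
  edge 6→7: √(3.9682² + -0.3515²) = 3.9837 (running 24.6127)
  edge 7→1: √(2.2223² + 3.7602²) = 4.3678 (running 28.9805)
Perimeter = 28.9805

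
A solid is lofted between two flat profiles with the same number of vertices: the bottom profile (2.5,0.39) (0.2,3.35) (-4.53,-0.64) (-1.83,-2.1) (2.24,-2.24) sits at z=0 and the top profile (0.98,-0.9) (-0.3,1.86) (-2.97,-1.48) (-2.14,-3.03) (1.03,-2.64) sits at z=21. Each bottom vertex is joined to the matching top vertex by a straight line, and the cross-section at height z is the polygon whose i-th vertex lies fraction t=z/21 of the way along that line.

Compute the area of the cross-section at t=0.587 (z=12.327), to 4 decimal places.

Area at t=0.587: 16.3626

Cross-section at t=0.587: each vertex is (1-t)·p0[i] + t·p1[i].
  v1: (1-0.587)·(2.5,0.39) + 0.587·(0.98,-0.9) = (1.6078,-0.3672)
  v2: (1-0.587)·(0.2,3.35) + 0.587·(-0.3,1.86) = (-0.0935,2.4754)
  v3: (1-0.587)·(-4.53,-0.64) + 0.587·(-2.97,-1.48) = (-3.6143,-1.1331)
  v4: (1-0.587)·(-1.83,-2.1) + 0.587·(-2.14,-3.03) = (-2.0120,-2.6459)
  v5: (1-0.587)·(2.24,-2.24) + 0.587·(1.03,-2.64) = (1.5297,-2.4748)
Shoelace sum Σ(x_i·y_{i+1} − x_{i+1}·y_i):
  i=1: 1.6078·2.4754 − -0.0935·-0.3672 = +3.9455 (running +3.9455)
  i=2: -0.0935·-1.1331 − -3.6143·2.4754 = +9.0526 (running +12.9981)
  i=3: -3.6143·-2.6459 − -2.0120·-1.1331 = +7.2833 (running +20.2814)
  i=4: -2.0120·-2.4748 − 1.5297·-2.6459 = +9.0268 (running +29.3082)
  i=5: 1.5297·-0.3672 − 1.6078·-2.4748 = +3.4171 (running +32.7253)
Area = |Σ|/2 = |32.7253|/2 = 16.3626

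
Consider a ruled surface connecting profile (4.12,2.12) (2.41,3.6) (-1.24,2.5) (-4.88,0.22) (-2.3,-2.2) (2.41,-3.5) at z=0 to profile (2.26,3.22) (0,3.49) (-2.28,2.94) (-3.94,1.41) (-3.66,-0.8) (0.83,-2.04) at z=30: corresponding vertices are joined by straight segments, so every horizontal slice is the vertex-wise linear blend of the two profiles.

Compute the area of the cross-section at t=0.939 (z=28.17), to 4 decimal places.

Area at t=0.939: 24.7142

Cross-section at t=0.939: each vertex is (1-t)·p0[i] + t·p1[i].
  v1: (1-0.939)·(4.12,2.12) + 0.939·(2.26,3.22) = (2.3735,3.1529)
  v2: (1-0.939)·(2.41,3.6) + 0.939·(0,3.49) = (0.1470,3.4967)
  v3: (1-0.939)·(-1.24,2.5) + 0.939·(-2.28,2.94) = (-2.2166,2.9132)
  v4: (1-0.939)·(-4.88,0.22) + 0.939·(-3.94,1.41) = (-3.9973,1.3374)
  v5: (1-0.939)·(-2.3,-2.2) + 0.939·(-3.66,-0.8) = (-3.5770,-0.8854)
  v6: (1-0.939)·(2.41,-3.5) + 0.939·(0.83,-2.04) = (0.9264,-2.1291)
Shoelace sum Σ(x_i·y_{i+1} − x_{i+1}·y_i):
  i=1: 2.3735·3.4967 − 0.1470·3.1529 = +7.8358 (running +7.8358)
  i=2: 0.1470·2.9132 − -2.2166·3.4967 = +8.1789 (running +16.0147)
  i=3: -2.2166·1.3374 − -3.9973·2.9132 = +8.6804 (running +24.6952)
  i=4: -3.9973·-0.8854 − -3.5770·1.3374 = +8.3232 (running +33.0184)
  i=5: -3.5770·-2.1291 − 0.9264·-0.8854 = +8.4359 (running +41.4543)
  i=6: 0.9264·3.1529 − 2.3735·-2.1291 = +7.9740 (running +49.4284)
Area = |Σ|/2 = |49.4284|/2 = 24.7142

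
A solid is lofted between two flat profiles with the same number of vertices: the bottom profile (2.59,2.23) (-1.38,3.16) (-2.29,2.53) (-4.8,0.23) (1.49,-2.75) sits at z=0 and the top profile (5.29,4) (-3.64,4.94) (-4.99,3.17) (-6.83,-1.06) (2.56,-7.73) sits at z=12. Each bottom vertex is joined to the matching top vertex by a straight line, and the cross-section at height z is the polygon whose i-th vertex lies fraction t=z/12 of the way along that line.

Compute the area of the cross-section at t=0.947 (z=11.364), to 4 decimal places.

Cross-section at t=0.947: each vertex is (1-t)·p0[i] + t·p1[i].
  v1: (1-0.947)·(2.59,2.23) + 0.947·(5.29,4) = (5.1469,3.9062)
  v2: (1-0.947)·(-1.38,3.16) + 0.947·(-3.64,4.94) = (-3.5202,4.8457)
  v3: (1-0.947)·(-2.29,2.53) + 0.947·(-4.99,3.17) = (-4.8469,3.1361)
  v4: (1-0.947)·(-4.8,0.23) + 0.947·(-6.83,-1.06) = (-6.7224,-0.9916)
  v5: (1-0.947)·(1.49,-2.75) + 0.947·(2.56,-7.73) = (2.5033,-7.4661)
Shoelace sum Σ(x_i·y_{i+1} − x_{i+1}·y_i):
  i=1: 5.1469·4.8457 − -3.5202·3.9062 = +38.6908 (running +38.6908)
  i=2: -3.5202·3.1361 − -4.8469·4.8457 = +12.4467 (running +51.1375)
  i=3: -4.8469·-0.9916 − -6.7224·3.1361 = +25.8883 (running +77.0259)
  i=4: -6.7224·-7.4661 − 2.5033·-0.9916 = +52.6723 (running +129.6981)
  i=5: 2.5033·3.9062 − 5.1469·-7.4661 = +48.2054 (running +177.9035)
Area = |Σ|/2 = |177.9035|/2 = 88.9518

Area at t=0.947: 88.9518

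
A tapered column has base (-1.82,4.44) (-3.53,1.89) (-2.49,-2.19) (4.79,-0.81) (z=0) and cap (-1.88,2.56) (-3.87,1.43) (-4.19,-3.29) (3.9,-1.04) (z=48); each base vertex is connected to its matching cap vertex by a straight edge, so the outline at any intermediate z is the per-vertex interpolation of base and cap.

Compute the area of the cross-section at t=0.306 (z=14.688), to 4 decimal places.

Cross-section at t=0.306: each vertex is (1-t)·p0[i] + t·p1[i].
  v1: (1-0.306)·(-1.82,4.44) + 0.306·(-1.88,2.56) = (-1.8384,3.8647)
  v2: (1-0.306)·(-3.53,1.89) + 0.306·(-3.87,1.43) = (-3.6340,1.7492)
  v3: (1-0.306)·(-2.49,-2.19) + 0.306·(-4.19,-3.29) = (-3.0102,-2.5266)
  v4: (1-0.306)·(4.79,-0.81) + 0.306·(3.9,-1.04) = (4.5177,-0.8804)
Shoelace sum Σ(x_i·y_{i+1} − x_{i+1}·y_i):
  i=1: -1.8384·1.7492 − -3.6340·3.8647 = +10.8288 (running +10.8288)
  i=2: -3.6340·-2.5266 − -3.0102·1.7492 = +14.4473 (running +25.2761)
  i=3: -3.0102·-0.8804 − 4.5177·-2.5266 = +14.0644 (running +39.3406)
  i=4: 4.5177·3.8647 − -1.8384·-0.8804 = +15.8410 (running +55.1816)
Area = |Σ|/2 = |55.1816|/2 = 27.5908

Area at t=0.306: 27.5908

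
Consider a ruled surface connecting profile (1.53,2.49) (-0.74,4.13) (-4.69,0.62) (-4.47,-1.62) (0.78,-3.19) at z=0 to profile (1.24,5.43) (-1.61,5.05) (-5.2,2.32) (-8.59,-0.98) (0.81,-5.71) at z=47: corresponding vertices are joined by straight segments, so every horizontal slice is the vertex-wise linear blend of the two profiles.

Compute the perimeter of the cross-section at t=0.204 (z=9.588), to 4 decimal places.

Perimeter at t=0.204: 23.6341

Cross-section at t=0.204: each vertex is (1-t)·p0[i] + t·p1[i].
  v1: (1-0.204)·(1.53,2.49) + 0.204·(1.24,5.43) = (1.4708,3.0898)
  v2: (1-0.204)·(-0.74,4.13) + 0.204·(-1.61,5.05) = (-0.9175,4.3177)
  v3: (1-0.204)·(-4.69,0.62) + 0.204·(-5.2,2.32) = (-4.7940,0.9668)
  v4: (1-0.204)·(-4.47,-1.62) + 0.204·(-8.59,-0.98) = (-5.3105,-1.4894)
  v5: (1-0.204)·(0.78,-3.19) + 0.204·(0.81,-5.71) = (0.7861,-3.7041)
Perimeter = Σ |v_{i+1} − v_i|:
  edge 1→2: √(-2.3883² + 1.2279²) = 2.6855 (running 2.6855)
  edge 2→3: √(-3.8766² + -3.3509²) = 5.1241 (running 7.8096)
  edge 3→4: √(-0.5164² + -2.4562²) = 2.5099 (running 10.3195)
  edge 4→5: √(6.0966² + -2.2146²) = 6.4864 (running 16.8059)
  edge 5→1: √(0.6847² + 6.7938²) = 6.8283 (running 23.6341)
Perimeter = 23.6341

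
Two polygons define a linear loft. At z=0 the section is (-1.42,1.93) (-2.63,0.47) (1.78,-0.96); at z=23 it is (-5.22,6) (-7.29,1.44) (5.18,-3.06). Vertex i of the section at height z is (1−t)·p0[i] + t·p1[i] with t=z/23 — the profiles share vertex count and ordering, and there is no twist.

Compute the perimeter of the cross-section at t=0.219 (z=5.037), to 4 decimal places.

Perimeter at t=0.219: 15.4666

Cross-section at t=0.219: each vertex is (1-t)·p0[i] + t·p1[i].
  v1: (1-0.219)·(-1.42,1.93) + 0.219·(-5.22,6) = (-2.2522,2.8213)
  v2: (1-0.219)·(-2.63,0.47) + 0.219·(-7.29,1.44) = (-3.6505,0.6824)
  v3: (1-0.219)·(1.78,-0.96) + 0.219·(5.18,-3.06) = (2.5246,-1.4199)
Perimeter = Σ |v_{i+1} − v_i|:
  edge 1→2: √(-1.3983² + -2.1389²) = 2.5554 (running 2.5554)
  edge 2→3: √(6.1751² + -2.1023²) = 6.5232 (running 9.0786)
  edge 3→1: √(-4.7768² + 4.2412²) = 6.3879 (running 15.4666)
Perimeter = 15.4666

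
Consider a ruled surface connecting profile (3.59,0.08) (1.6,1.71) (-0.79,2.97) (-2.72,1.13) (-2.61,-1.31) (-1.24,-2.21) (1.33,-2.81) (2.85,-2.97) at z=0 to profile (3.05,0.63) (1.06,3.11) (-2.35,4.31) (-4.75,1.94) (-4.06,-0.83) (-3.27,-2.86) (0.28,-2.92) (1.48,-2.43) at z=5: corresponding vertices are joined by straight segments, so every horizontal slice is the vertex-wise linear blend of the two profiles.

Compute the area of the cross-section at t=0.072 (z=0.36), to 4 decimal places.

Area at t=0.072: 26.5859

Cross-section at t=0.072: each vertex is (1-t)·p0[i] + t·p1[i].
  v1: (1-0.072)·(3.59,0.08) + 0.072·(3.05,0.63) = (3.5511,0.1196)
  v2: (1-0.072)·(1.6,1.71) + 0.072·(1.06,3.11) = (1.5611,1.8108)
  v3: (1-0.072)·(-0.79,2.97) + 0.072·(-2.35,4.31) = (-0.9023,3.0665)
  v4: (1-0.072)·(-2.72,1.13) + 0.072·(-4.75,1.94) = (-2.8662,1.1883)
  v5: (1-0.072)·(-2.61,-1.31) + 0.072·(-4.06,-0.83) = (-2.7144,-1.2754)
  v6: (1-0.072)·(-1.24,-2.21) + 0.072·(-3.27,-2.86) = (-1.3862,-2.2568)
  v7: (1-0.072)·(1.33,-2.81) + 0.072·(0.28,-2.92) = (1.2544,-2.8179)
  v8: (1-0.072)·(2.85,-2.97) + 0.072·(1.48,-2.43) = (2.7514,-2.9311)
Shoelace sum Σ(x_i·y_{i+1} − x_{i+1}·y_i):
  i=1: 3.5511·1.8108 − 1.5611·0.1196 = +6.2437 (running +6.2437)
  i=2: 1.5611·3.0665 − -0.9023·1.8108 = +6.4211 (running +12.6647)
  i=3: -0.9023·1.1883 − -2.8662·3.0665 = +7.7168 (running +20.3815)
  i=4: -2.8662·-1.2754 − -2.7144·1.1883 = +6.8812 (running +27.2627)
  i=5: -2.7144·-2.2568 − -1.3862·-1.2754 = +4.3579 (running +31.6206)
  i=6: -1.3862·-2.8179 − 1.2544·-2.2568 = +6.7370 (running +38.3576)
  i=7: 1.2544·-2.9311 − 2.7514·-2.8179 = +4.0763 (running +42.4339)
  i=8: 2.7514·0.1196 − 3.5511·-2.9311 = +10.7378 (running +53.1717)
Area = |Σ|/2 = |53.1717|/2 = 26.5859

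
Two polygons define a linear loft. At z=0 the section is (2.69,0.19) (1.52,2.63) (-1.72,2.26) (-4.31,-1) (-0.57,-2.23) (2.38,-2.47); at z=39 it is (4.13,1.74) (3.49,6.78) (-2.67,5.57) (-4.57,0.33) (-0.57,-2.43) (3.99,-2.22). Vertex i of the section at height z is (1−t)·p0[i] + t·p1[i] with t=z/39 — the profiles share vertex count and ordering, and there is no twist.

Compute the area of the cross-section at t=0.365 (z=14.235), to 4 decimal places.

Area at t=0.365: 36.1205

Cross-section at t=0.365: each vertex is (1-t)·p0[i] + t·p1[i].
  v1: (1-0.365)·(2.69,0.19) + 0.365·(4.13,1.74) = (3.2156,0.7558)
  v2: (1-0.365)·(1.52,2.63) + 0.365·(3.49,6.78) = (2.2391,4.1448)
  v3: (1-0.365)·(-1.72,2.26) + 0.365·(-2.67,5.57) = (-2.0667,3.4682)
  v4: (1-0.365)·(-4.31,-1) + 0.365·(-4.57,0.33) = (-4.4049,-0.5146)
  v5: (1-0.365)·(-0.57,-2.23) + 0.365·(-0.57,-2.43) = (-0.5700,-2.3030)
  v6: (1-0.365)·(2.38,-2.47) + 0.365·(3.99,-2.22) = (2.9676,-2.3788)
Shoelace sum Σ(x_i·y_{i+1} − x_{i+1}·y_i):
  i=1: 3.2156·4.1448 − 2.2391·0.7558 = +11.6357 (running +11.6357)
  i=2: 2.2391·3.4682 − -2.0667·4.1448 = +16.3315 (running +27.9672)
  i=3: -2.0667·-0.5146 − -4.4049·3.4682 = +16.3403 (running +44.3075)
  i=4: -4.4049·-2.3030 − -0.5700·-0.5146 = +9.8512 (running +54.1587)
  i=5: -0.5700·-2.3788 − 2.9676·-2.3030 = +8.1904 (running +62.3491)
  i=6: 2.9676·0.7558 − 3.2156·-2.3788 = +9.8919 (running +72.2410)
Area = |Σ|/2 = |72.2410|/2 = 36.1205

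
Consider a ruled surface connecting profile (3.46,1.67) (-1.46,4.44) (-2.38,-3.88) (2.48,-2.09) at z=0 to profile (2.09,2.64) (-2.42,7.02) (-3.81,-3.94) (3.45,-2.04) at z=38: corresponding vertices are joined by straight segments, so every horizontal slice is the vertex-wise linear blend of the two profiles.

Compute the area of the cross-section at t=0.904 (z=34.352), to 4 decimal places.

Cross-section at t=0.904: each vertex is (1-t)·p0[i] + t·p1[i].
  v1: (1-0.904)·(3.46,1.67) + 0.904·(2.09,2.64) = (2.2215,2.5469)
  v2: (1-0.904)·(-1.46,4.44) + 0.904·(-2.42,7.02) = (-2.3278,6.7723)
  v3: (1-0.904)·(-2.38,-3.88) + 0.904·(-3.81,-3.94) = (-3.6727,-3.9342)
  v4: (1-0.904)·(2.48,-2.09) + 0.904·(3.45,-2.04) = (3.3569,-2.0448)
Shoelace sum Σ(x_i·y_{i+1} − x_{i+1}·y_i):
  i=1: 2.2215·6.7723 − -2.3278·2.5469 = +20.9736 (running +20.9736)
  i=2: -2.3278·-3.9342 − -3.6727·6.7723 = +34.0311 (running +55.0047)
  i=3: -3.6727·-2.0448 − 3.3569·-3.9342 = +20.7167 (running +75.7214)
  i=4: 3.3569·2.5469 − 2.2215·-2.0448 = +13.0921 (running +88.8136)
Area = |Σ|/2 = |88.8136|/2 = 44.4068

Area at t=0.904: 44.4068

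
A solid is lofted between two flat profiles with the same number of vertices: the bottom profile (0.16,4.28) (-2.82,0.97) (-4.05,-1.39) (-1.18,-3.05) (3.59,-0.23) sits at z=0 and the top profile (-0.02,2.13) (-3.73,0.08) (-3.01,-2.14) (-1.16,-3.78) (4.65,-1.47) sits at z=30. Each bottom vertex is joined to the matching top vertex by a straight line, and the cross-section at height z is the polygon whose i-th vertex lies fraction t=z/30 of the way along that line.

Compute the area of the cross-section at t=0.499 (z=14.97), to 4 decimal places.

Area at t=0.499: 28.2441

Cross-section at t=0.499: each vertex is (1-t)·p0[i] + t·p1[i].
  v1: (1-0.499)·(0.16,4.28) + 0.499·(-0.02,2.13) = (0.0702,3.2072)
  v2: (1-0.499)·(-2.82,0.97) + 0.499·(-3.73,0.08) = (-3.2741,0.5259)
  v3: (1-0.499)·(-4.05,-1.39) + 0.499·(-3.01,-2.14) = (-3.5310,-1.7643)
  v4: (1-0.499)·(-1.18,-3.05) + 0.499·(-1.16,-3.78) = (-1.1700,-3.4143)
  v5: (1-0.499)·(3.59,-0.23) + 0.499·(4.65,-1.47) = (4.1189,-0.8488)
Shoelace sum Σ(x_i·y_{i+1} − x_{i+1}·y_i):
  i=1: 0.0702·0.5259 − -3.2741·3.2072 = +10.5374 (running +10.5374)
  i=2: -3.2741·-1.7643 − -3.5310·0.5259 = +7.6333 (running +18.1707)
  i=3: -3.5310·-3.4143 − -1.1700·-1.7643 = +9.9917 (running +28.1624)
  i=4: -1.1700·-0.8488 − 4.1189·-3.4143 = +15.0562 (running +43.2186)
  i=5: 4.1189·3.2072 − 0.0702·-0.8488 = +13.2696 (running +56.4882)
Area = |Σ|/2 = |56.4882|/2 = 28.2441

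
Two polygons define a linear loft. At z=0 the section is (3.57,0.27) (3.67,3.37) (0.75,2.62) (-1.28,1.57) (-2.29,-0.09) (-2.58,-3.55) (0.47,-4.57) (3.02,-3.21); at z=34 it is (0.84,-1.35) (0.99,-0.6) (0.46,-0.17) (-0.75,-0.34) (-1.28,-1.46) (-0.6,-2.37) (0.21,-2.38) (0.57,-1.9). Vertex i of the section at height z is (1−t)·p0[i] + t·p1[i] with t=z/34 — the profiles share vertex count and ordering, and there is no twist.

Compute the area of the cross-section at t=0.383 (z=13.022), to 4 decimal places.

Cross-section at t=0.383: each vertex is (1-t)·p0[i] + t·p1[i].
  v1: (1-0.383)·(3.57,0.27) + 0.383·(0.84,-1.35) = (2.5244,-0.3505)
  v2: (1-0.383)·(3.67,3.37) + 0.383·(0.99,-0.6) = (2.6436,1.8495)
  v3: (1-0.383)·(0.75,2.62) + 0.383·(0.46,-0.17) = (0.6389,1.5514)
  v4: (1-0.383)·(-1.28,1.57) + 0.383·(-0.75,-0.34) = (-1.0770,0.8385)
  v5: (1-0.383)·(-2.29,-0.09) + 0.383·(-1.28,-1.46) = (-1.9032,-0.6147)
  v6: (1-0.383)·(-2.58,-3.55) + 0.383·(-0.6,-2.37) = (-1.8217,-3.0981)
  v7: (1-0.383)·(0.47,-4.57) + 0.383·(0.21,-2.38) = (0.3704,-3.7312)
  v8: (1-0.383)·(3.02,-3.21) + 0.383·(0.57,-1.9) = (2.0816,-2.7083)
Shoelace sum Σ(x_i·y_{i+1} − x_{i+1}·y_i):
  i=1: 2.5244·1.8495 − 2.6436·-0.3505 = +5.5953 (running +5.5953)
  i=2: 2.6436·1.5514 − 0.6389·1.8495 = +2.9196 (running +8.5149)
  i=3: 0.6389·0.8385 − -1.0770·1.5514 = +2.2066 (running +10.7216)
  i=4: -1.0770·-0.6147 − -1.9032·0.8385 = +2.2578 (running +12.9794)
  i=5: -1.9032·-3.0981 − -1.8217·-0.6147 = +4.7763 (running +17.7557)
  i=6: -1.8217·-3.7312 − 0.3704·-3.0981 = +7.9446 (running +25.7003)
  i=7: 0.3704·-2.7083 − 2.0816·-3.7312 = +6.7639 (running +32.4642)
  i=8: 2.0816·-0.3505 − 2.5244·-2.7083 = +6.1072 (running +38.5715)
Area = |Σ|/2 = |38.5715|/2 = 19.2857

Area at t=0.383: 19.2857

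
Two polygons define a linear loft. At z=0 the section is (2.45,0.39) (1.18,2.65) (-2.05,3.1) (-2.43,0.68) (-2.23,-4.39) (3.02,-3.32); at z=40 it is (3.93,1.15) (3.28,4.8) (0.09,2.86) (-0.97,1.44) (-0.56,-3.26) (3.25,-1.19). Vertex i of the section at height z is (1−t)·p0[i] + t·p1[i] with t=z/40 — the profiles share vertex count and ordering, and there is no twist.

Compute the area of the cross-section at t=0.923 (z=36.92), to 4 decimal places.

Area at t=0.923: 25.8183

Cross-section at t=0.923: each vertex is (1-t)·p0[i] + t·p1[i].
  v1: (1-0.923)·(2.45,0.39) + 0.923·(3.93,1.15) = (3.8160,1.0915)
  v2: (1-0.923)·(1.18,2.65) + 0.923·(3.28,4.8) = (3.1183,4.6344)
  v3: (1-0.923)·(-2.05,3.1) + 0.923·(0.09,2.86) = (-0.0748,2.8785)
  v4: (1-0.923)·(-2.43,0.68) + 0.923·(-0.97,1.44) = (-1.0824,1.3815)
  v5: (1-0.923)·(-2.23,-4.39) + 0.923·(-0.56,-3.26) = (-0.6886,-3.3470)
  v6: (1-0.923)·(3.02,-3.32) + 0.923·(3.25,-1.19) = (3.2323,-1.3540)
Shoelace sum Σ(x_i·y_{i+1} − x_{i+1}·y_i):
  i=1: 3.8160·4.6344 − 3.1183·1.0915 = +14.2817 (running +14.2817)
  i=2: 3.1183·2.8785 − -0.0748·4.6344 = +9.3225 (running +23.6042)
  i=3: -0.0748·1.3815 − -1.0824·2.8785 = +3.0124 (running +26.6166)
  i=4: -1.0824·-3.3470 − -0.6886·1.3815 = +4.5741 (running +31.1908)
  i=5: -0.6886·-1.3540 − 3.2323·-3.3470 = +11.7509 (running +42.9416)
  i=6: 3.2323·1.0915 − 3.8160·-1.3540 = +8.6949 (running +51.6366)
Area = |Σ|/2 = |51.6366|/2 = 25.8183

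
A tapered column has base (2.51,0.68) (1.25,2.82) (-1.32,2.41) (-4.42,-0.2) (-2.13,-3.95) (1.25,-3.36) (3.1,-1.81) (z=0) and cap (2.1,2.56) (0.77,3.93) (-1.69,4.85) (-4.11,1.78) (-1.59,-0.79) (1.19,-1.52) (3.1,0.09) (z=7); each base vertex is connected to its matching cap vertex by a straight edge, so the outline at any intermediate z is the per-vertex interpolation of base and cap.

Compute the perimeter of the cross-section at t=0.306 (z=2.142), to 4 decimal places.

Perimeter at t=0.306: 21.1789

Cross-section at t=0.306: each vertex is (1-t)·p0[i] + t·p1[i].
  v1: (1-0.306)·(2.51,0.68) + 0.306·(2.1,2.56) = (2.3845,1.2553)
  v2: (1-0.306)·(1.25,2.82) + 0.306·(0.77,3.93) = (1.1031,3.1597)
  v3: (1-0.306)·(-1.32,2.41) + 0.306·(-1.69,4.85) = (-1.4332,3.1566)
  v4: (1-0.306)·(-4.42,-0.2) + 0.306·(-4.11,1.78) = (-4.3251,0.4059)
  v5: (1-0.306)·(-2.13,-3.95) + 0.306·(-1.59,-0.79) = (-1.9648,-2.9830)
  v6: (1-0.306)·(1.25,-3.36) + 0.306·(1.19,-1.52) = (1.2316,-2.7970)
  v7: (1-0.306)·(3.1,-1.81) + 0.306·(3.1,0.09) = (3.1000,-1.2286)
Perimeter = Σ |v_{i+1} − v_i|:
  edge 1→2: √(-1.2814² + 1.9044²) = 2.2954 (running 2.2954)
  edge 2→3: √(-2.5363² + -0.0030²) = 2.5363 (running 4.8317)
  edge 3→4: √(-2.8919² + -2.7508²) = 3.9912 (running 8.8229)
  edge 4→5: √(2.3604² + -3.3889²) = 4.1299 (running 12.9528)
  edge 5→6: √(3.1964² + 0.1861²) = 3.2018 (running 16.1547)
  edge 6→7: √(1.8684² + 1.5684²) = 2.4394 (running 18.5940)
  edge 7→1: √(-0.7155² + 2.4839²) = 2.5849 (running 21.1789)
Perimeter = 21.1789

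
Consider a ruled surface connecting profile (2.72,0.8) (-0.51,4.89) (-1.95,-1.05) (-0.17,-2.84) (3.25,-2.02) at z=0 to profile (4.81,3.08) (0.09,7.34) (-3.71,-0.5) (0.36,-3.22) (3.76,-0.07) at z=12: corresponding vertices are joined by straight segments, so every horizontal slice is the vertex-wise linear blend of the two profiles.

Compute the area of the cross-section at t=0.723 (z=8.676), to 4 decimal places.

Cross-section at t=0.723: each vertex is (1-t)·p0[i] + t·p1[i].
  v1: (1-0.723)·(2.72,0.8) + 0.723·(4.81,3.08) = (4.2311,2.4484)
  v2: (1-0.723)·(-0.51,4.89) + 0.723·(0.09,7.34) = (-0.0762,6.6614)
  v3: (1-0.723)·(-1.95,-1.05) + 0.723·(-3.71,-0.5) = (-3.2225,-0.6523)
  v4: (1-0.723)·(-0.17,-2.84) + 0.723·(0.36,-3.22) = (0.2132,-3.1147)
  v5: (1-0.723)·(3.25,-2.02) + 0.723·(3.76,-0.07) = (3.6187,-0.6102)
Shoelace sum Σ(x_i·y_{i+1} − x_{i+1}·y_i):
  i=1: 4.2311·6.6614 − -0.0762·2.4484 = +28.3712 (running +28.3712)
  i=2: -0.0762·-0.6523 − -3.2225·6.6614 = +21.5158 (running +49.8870)
  i=3: -3.2225·-3.1147 − 0.2132·-0.6523 = +10.1763 (running +60.0632)
  i=4: 0.2132·-0.6102 − 3.6187·-3.1147 = +11.1413 (running +71.2046)
  i=5: 3.6187·2.4484 − 4.2311·-0.6102 = +11.4418 (running +82.6464)
Area = |Σ|/2 = |82.6464|/2 = 41.3232

Area at t=0.723: 41.3232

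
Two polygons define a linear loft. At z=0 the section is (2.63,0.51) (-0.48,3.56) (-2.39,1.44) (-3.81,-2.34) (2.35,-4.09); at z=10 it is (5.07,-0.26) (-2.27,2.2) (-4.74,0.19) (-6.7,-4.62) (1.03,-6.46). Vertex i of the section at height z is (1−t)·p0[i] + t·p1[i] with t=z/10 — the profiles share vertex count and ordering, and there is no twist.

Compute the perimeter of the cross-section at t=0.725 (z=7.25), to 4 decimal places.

Cross-section at t=0.725: each vertex is (1-t)·p0[i] + t·p1[i].
  v1: (1-0.725)·(2.63,0.51) + 0.725·(5.07,-0.26) = (4.3990,-0.0482)
  v2: (1-0.725)·(-0.48,3.56) + 0.725·(-2.27,2.2) = (-1.7778,2.5740)
  v3: (1-0.725)·(-2.39,1.44) + 0.725·(-4.74,0.19) = (-4.0938,0.5337)
  v4: (1-0.725)·(-3.81,-2.34) + 0.725·(-6.7,-4.62) = (-5.9053,-3.9930)
  v5: (1-0.725)·(2.35,-4.09) + 0.725·(1.03,-6.46) = (1.3930,-5.8082)
Perimeter = Σ |v_{i+1} − v_i|:
  edge 1→2: √(-6.1768² + 2.6222²) = 6.7103 (running 6.7103)
  edge 2→3: √(-2.3160² + -2.0402²) = 3.0865 (running 9.7968)
  edge 3→4: √(-1.8115² + -4.5267²) = 4.8758 (running 14.6726)
  edge 4→5: √(7.2983² + -1.8152²) = 7.5206 (running 22.1932)
  edge 5→1: √(3.0060² + 5.7600²) = 6.4972 (running 28.6904)
Perimeter = 28.6904

Perimeter at t=0.725: 28.6904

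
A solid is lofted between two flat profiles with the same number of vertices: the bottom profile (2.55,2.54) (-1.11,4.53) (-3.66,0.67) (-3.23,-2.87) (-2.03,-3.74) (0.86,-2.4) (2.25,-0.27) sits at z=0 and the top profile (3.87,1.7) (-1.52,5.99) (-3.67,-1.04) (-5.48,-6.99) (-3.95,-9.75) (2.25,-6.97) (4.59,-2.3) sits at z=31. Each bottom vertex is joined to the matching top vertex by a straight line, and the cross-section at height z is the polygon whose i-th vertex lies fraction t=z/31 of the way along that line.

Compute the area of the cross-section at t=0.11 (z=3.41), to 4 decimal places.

Area at t=0.11: 39.4967

Cross-section at t=0.11: each vertex is (1-t)·p0[i] + t·p1[i].
  v1: (1-0.11)·(2.55,2.54) + 0.11·(3.87,1.7) = (2.6952,2.4476)
  v2: (1-0.11)·(-1.11,4.53) + 0.11·(-1.52,5.99) = (-1.1551,4.6906)
  v3: (1-0.11)·(-3.66,0.67) + 0.11·(-3.67,-1.04) = (-3.6611,0.4819)
  v4: (1-0.11)·(-3.23,-2.87) + 0.11·(-5.48,-6.99) = (-3.4775,-3.3232)
  v5: (1-0.11)·(-2.03,-3.74) + 0.11·(-3.95,-9.75) = (-2.2412,-4.4011)
  v6: (1-0.11)·(0.86,-2.4) + 0.11·(2.25,-6.97) = (1.0129,-2.9027)
  v7: (1-0.11)·(2.25,-0.27) + 0.11·(4.59,-2.3) = (2.5074,-0.4933)
Shoelace sum Σ(x_i·y_{i+1} − x_{i+1}·y_i):
  i=1: 2.6952·4.6906 − -1.1551·2.4476 = +15.4693 (running +15.4693)
  i=2: -1.1551·0.4819 − -3.6611·4.6906 = +16.6161 (running +32.0854)
  i=3: -3.6611·-3.3232 − -3.4775·0.4819 = +13.8424 (running +45.9278)
  i=4: -3.4775·-4.4011 − -2.2412·-3.3232 = +7.8569 (running +53.7847)
  i=5: -2.2412·-2.9027 − 1.0129·-4.4011 = +10.9634 (running +64.7481)
  i=6: 1.0129·-0.4933 − 2.5074·-2.9027 = +6.7786 (running +71.5267)
  i=7: 2.5074·2.4476 − 2.6952·-0.4933 = +7.4667 (running +78.9933)
Area = |Σ|/2 = |78.9933|/2 = 39.4967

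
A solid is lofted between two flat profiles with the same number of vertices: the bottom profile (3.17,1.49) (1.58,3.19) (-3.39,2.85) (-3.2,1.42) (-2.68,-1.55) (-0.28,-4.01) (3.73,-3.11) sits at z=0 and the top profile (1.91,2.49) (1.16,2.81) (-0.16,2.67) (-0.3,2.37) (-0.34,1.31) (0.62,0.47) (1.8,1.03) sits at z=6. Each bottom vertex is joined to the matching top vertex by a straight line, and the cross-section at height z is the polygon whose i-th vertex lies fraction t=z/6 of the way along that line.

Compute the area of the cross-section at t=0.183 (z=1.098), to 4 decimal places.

Cross-section at t=0.183: each vertex is (1-t)·p0[i] + t·p1[i].
  v1: (1-0.183)·(3.17,1.49) + 0.183·(1.91,2.49) = (2.9394,1.6730)
  v2: (1-0.183)·(1.58,3.19) + 0.183·(1.16,2.81) = (1.5031,3.1205)
  v3: (1-0.183)·(-3.39,2.85) + 0.183·(-0.16,2.67) = (-2.7989,2.8171)
  v4: (1-0.183)·(-3.2,1.42) + 0.183·(-0.3,2.37) = (-2.6693,1.5938)
  v5: (1-0.183)·(-2.68,-1.55) + 0.183·(-0.34,1.31) = (-2.2518,-1.0266)
  v6: (1-0.183)·(-0.28,-4.01) + 0.183·(0.62,0.47) = (-0.1153,-3.1902)
  v7: (1-0.183)·(3.73,-3.11) + 0.183·(1.8,1.03) = (3.3768,-2.3524)
Shoelace sum Σ(x_i·y_{i+1} − x_{i+1}·y_i):
  i=1: 2.9394·3.1205 − 1.5031·1.6730 = +6.6576 (running +6.6576)
  i=2: 1.5031·2.8171 − -2.7989·3.1205 = +12.9683 (running +19.6259)
  i=3: -2.7989·1.5938 − -2.6693·2.8171 = +3.0585 (running +22.6844)
  i=4: -2.6693·-1.0266 − -2.2518·1.5938 = +6.3294 (running +29.0138)
  i=5: -2.2518·-3.1902 − -0.1153·-1.0266 = +7.0652 (running +36.0790)
  i=6: -0.1153·-2.3524 − 3.3768·-3.1902 = +11.0438 (running +47.1228)
  i=7: 3.3768·1.6730 − 2.9394·-2.3524 = +12.5640 (running +59.6868)
Area = |Σ|/2 = |59.6868|/2 = 29.8434

Area at t=0.183: 29.8434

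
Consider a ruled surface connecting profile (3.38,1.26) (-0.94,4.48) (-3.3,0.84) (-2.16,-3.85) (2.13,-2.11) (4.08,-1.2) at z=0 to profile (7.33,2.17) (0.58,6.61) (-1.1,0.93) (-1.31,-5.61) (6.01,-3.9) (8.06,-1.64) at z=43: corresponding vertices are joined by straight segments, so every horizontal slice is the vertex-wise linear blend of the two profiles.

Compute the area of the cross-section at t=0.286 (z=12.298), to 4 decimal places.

Cross-section at t=0.286: each vertex is (1-t)·p0[i] + t·p1[i].
  v1: (1-0.286)·(3.38,1.26) + 0.286·(7.33,2.17) = (4.5097,1.5203)
  v2: (1-0.286)·(-0.94,4.48) + 0.286·(0.58,6.61) = (-0.5053,5.0892)
  v3: (1-0.286)·(-3.3,0.84) + 0.286·(-1.1,0.93) = (-2.6708,0.8657)
  v4: (1-0.286)·(-2.16,-3.85) + 0.286·(-1.31,-5.61) = (-1.9169,-4.3534)
  v5: (1-0.286)·(2.13,-2.11) + 0.286·(6.01,-3.9) = (3.2397,-2.6219)
  v6: (1-0.286)·(4.08,-1.2) + 0.286·(8.06,-1.64) = (5.2183,-1.3258)
Shoelace sum Σ(x_i·y_{i+1} − x_{i+1}·y_i):
  i=1: 4.5097·5.0892 − -0.5053·1.5203 = +23.7188 (running +23.7188)
  i=2: -0.5053·0.8657 − -2.6708·5.0892 = +13.1547 (running +36.8736)
  i=3: -2.6708·-4.3534 − -1.9169·0.8657 = +13.2865 (running +50.1601)
  i=4: -1.9169·-2.6219 − 3.2397·-4.3534 = +19.1295 (running +69.2896)
  i=5: 3.2397·-1.3258 − 5.2183·-2.6219 = +9.3867 (running +78.6763)
  i=6: 5.2183·1.5203 − 4.5097·-1.3258 = +13.9123 (running +92.5886)
Area = |Σ|/2 = |92.5886|/2 = 46.2943

Area at t=0.286: 46.2943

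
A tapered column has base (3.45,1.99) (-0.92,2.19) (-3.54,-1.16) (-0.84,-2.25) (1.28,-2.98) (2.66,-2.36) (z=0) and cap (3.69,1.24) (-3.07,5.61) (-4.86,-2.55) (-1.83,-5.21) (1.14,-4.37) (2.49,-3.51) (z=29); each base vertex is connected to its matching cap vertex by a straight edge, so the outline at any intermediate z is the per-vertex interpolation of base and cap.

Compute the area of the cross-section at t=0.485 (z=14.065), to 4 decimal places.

Cross-section at t=0.485: each vertex is (1-t)·p0[i] + t·p1[i].
  v1: (1-0.485)·(3.45,1.99) + 0.485·(3.69,1.24) = (3.5664,1.6262)
  v2: (1-0.485)·(-0.92,2.19) + 0.485·(-3.07,5.61) = (-1.9627,3.8487)
  v3: (1-0.485)·(-3.54,-1.16) + 0.485·(-4.86,-2.55) = (-4.1802,-1.8341)
  v4: (1-0.485)·(-0.84,-2.25) + 0.485·(-1.83,-5.21) = (-1.3201,-3.6856)
  v5: (1-0.485)·(1.28,-2.98) + 0.485·(1.14,-4.37) = (1.2121,-3.6542)
  v6: (1-0.485)·(2.66,-2.36) + 0.485·(2.49,-3.51) = (2.5776,-2.9177)
Shoelace sum Σ(x_i·y_{i+1} − x_{i+1}·y_i):
  i=1: 3.5664·3.8487 − -1.9627·1.6262 = +16.9179 (running +16.9179)
  i=2: -1.9627·-1.8341 − -4.1802·3.8487 = +19.6883 (running +36.6062)
  i=3: -4.1802·-3.6856 − -1.3201·-1.8341 = +12.9852 (running +49.5914)
  i=4: -1.3201·-3.6542 − 1.2121·-3.6856 = +9.2913 (running +58.8828)
  i=5: 1.2121·-2.9177 − 2.5776·-3.6542 = +5.8821 (running +64.7649)
  i=6: 2.5776·1.6262 − 3.5664·-2.9177 = +14.5976 (running +79.3625)
Area = |Σ|/2 = |79.3625|/2 = 39.6813

Area at t=0.485: 39.6813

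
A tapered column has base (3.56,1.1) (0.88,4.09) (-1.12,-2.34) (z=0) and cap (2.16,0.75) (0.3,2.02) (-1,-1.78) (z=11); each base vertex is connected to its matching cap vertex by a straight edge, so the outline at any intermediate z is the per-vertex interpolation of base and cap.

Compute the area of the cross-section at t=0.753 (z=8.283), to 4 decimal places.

Area at t=0.753: 5.8369

Cross-section at t=0.753: each vertex is (1-t)·p0[i] + t·p1[i].
  v1: (1-0.753)·(3.56,1.1) + 0.753·(2.16,0.75) = (2.5058,0.8364)
  v2: (1-0.753)·(0.88,4.09) + 0.753·(0.3,2.02) = (0.4433,2.5313)
  v3: (1-0.753)·(-1.12,-2.34) + 0.753·(-1,-1.78) = (-1.0296,-1.9183)
Shoelace sum Σ(x_i·y_{i+1} − x_{i+1}·y_i):
  i=1: 2.5058·2.5313 − 0.4433·0.8364 = +5.9721 (running +5.9721)
  i=2: 0.4433·-1.9183 − -1.0296·2.5313 = +1.7560 (running +7.7281)
  i=3: -1.0296·0.8364 − 2.5058·-1.9183 = +3.9457 (running +11.6738)
Area = |Σ|/2 = |11.6738|/2 = 5.8369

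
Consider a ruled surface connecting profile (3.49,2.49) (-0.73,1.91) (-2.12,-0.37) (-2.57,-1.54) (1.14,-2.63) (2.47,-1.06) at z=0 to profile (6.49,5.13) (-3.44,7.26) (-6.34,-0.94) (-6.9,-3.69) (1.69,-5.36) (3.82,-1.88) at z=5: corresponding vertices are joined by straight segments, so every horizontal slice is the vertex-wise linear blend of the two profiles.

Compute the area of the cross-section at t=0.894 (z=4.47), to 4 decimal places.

Area at t=0.894: 98.2378

Cross-section at t=0.894: each vertex is (1-t)·p0[i] + t·p1[i].
  v1: (1-0.894)·(3.49,2.49) + 0.894·(6.49,5.13) = (6.1720,4.8502)
  v2: (1-0.894)·(-0.73,1.91) + 0.894·(-3.44,7.26) = (-3.1527,6.6929)
  v3: (1-0.894)·(-2.12,-0.37) + 0.894·(-6.34,-0.94) = (-5.8927,-0.8796)
  v4: (1-0.894)·(-2.57,-1.54) + 0.894·(-6.9,-3.69) = (-6.4410,-3.4621)
  v5: (1-0.894)·(1.14,-2.63) + 0.894·(1.69,-5.36) = (1.6317,-5.0706)
  v6: (1-0.894)·(2.47,-1.06) + 0.894·(3.82,-1.88) = (3.6769,-1.7931)
Shoelace sum Σ(x_i·y_{i+1} − x_{i+1}·y_i):
  i=1: 6.1720·6.6929 − -3.1527·4.8502 = +56.5999 (running +56.5999)
  i=2: -3.1527·-0.8796 − -5.8927·6.6929 = +42.2122 (running +98.8121)
  i=3: -5.8927·-3.4621 − -6.4410·-0.8796 = +14.7357 (running +113.5477)
  i=4: -6.4410·-5.0706 − 1.6317·-3.4621 = +38.3091 (running +151.8568)
  i=5: 1.6317·-1.7931 − 3.6769·-5.0706 = +15.7184 (running +167.5752)
  i=6: 3.6769·4.8502 − 6.1720·-1.7931 = +28.9004 (running +196.4756)
Area = |Σ|/2 = |196.4756|/2 = 98.2378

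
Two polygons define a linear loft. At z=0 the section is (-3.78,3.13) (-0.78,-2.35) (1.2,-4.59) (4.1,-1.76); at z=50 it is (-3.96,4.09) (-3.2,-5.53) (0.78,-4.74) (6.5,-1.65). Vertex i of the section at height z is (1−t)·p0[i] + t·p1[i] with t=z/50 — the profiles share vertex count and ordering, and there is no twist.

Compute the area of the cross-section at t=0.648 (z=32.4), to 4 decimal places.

Area at t=0.648: 40.3372

Cross-section at t=0.648: each vertex is (1-t)·p0[i] + t·p1[i].
  v1: (1-0.648)·(-3.78,3.13) + 0.648·(-3.96,4.09) = (-3.8966,3.7521)
  v2: (1-0.648)·(-0.78,-2.35) + 0.648·(-3.2,-5.53) = (-2.3482,-4.4106)
  v3: (1-0.648)·(1.2,-4.59) + 0.648·(0.78,-4.74) = (0.9278,-4.6872)
  v4: (1-0.648)·(4.1,-1.76) + 0.648·(6.5,-1.65) = (5.6552,-1.6887)
Shoelace sum Σ(x_i·y_{i+1} − x_{i+1}·y_i):
  i=1: -3.8966·-4.4106 − -2.3482·3.7521 = +25.9972 (running +25.9972)
  i=2: -2.3482·-4.6872 − 0.9278·-4.4106 = +15.0987 (running +41.0958)
  i=3: 0.9278·-1.6887 − 5.6552·-4.6872 = +24.9402 (running +66.0360)
  i=4: 5.6552·3.7521 − -3.8966·-1.6887 = +14.6384 (running +80.6744)
Area = |Σ|/2 = |80.6744|/2 = 40.3372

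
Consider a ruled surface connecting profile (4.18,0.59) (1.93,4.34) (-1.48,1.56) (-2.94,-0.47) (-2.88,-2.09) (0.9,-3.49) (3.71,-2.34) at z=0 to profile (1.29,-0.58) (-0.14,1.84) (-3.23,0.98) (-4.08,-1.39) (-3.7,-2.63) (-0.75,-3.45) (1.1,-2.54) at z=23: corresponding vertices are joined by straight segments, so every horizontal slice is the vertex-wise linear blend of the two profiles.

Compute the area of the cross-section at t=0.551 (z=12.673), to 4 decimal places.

Area at t=0.551: 26.8286

Cross-section at t=0.551: each vertex is (1-t)·p0[i] + t·p1[i].
  v1: (1-0.551)·(4.18,0.59) + 0.551·(1.29,-0.58) = (2.5876,-0.0547)
  v2: (1-0.551)·(1.93,4.34) + 0.551·(-0.14,1.84) = (0.7894,2.9625)
  v3: (1-0.551)·(-1.48,1.56) + 0.551·(-3.23,0.98) = (-2.4442,1.2404)
  v4: (1-0.551)·(-2.94,-0.47) + 0.551·(-4.08,-1.39) = (-3.5681,-0.9769)
  v5: (1-0.551)·(-2.88,-2.09) + 0.551·(-3.7,-2.63) = (-3.3318,-2.3875)
  v6: (1-0.551)·(0.9,-3.49) + 0.551·(-0.75,-3.45) = (-0.0092,-3.4680)
  v7: (1-0.551)·(3.71,-2.34) + 0.551·(1.1,-2.54) = (2.2719,-2.4502)
Shoelace sum Σ(x_i·y_{i+1} − x_{i+1}·y_i):
  i=1: 2.5876·2.9625 − 0.7894·-0.0547 = +7.7090 (running +7.7090)
  i=2: 0.7894·1.2404 − -2.4442·2.9625 = +8.2203 (running +15.9293)
  i=3: -2.4442·-0.9769 − -3.5681·1.2404 = +6.8138 (running +22.7431)
  i=4: -3.5681·-2.3875 − -3.3318·-0.9769 = +5.2642 (running +28.0073)
  i=5: -3.3318·-3.4680 − -0.0092·-2.3875 = +11.5328 (running +39.5400)
  i=6: -0.0092·-2.4502 − 2.2719·-3.4680 = +7.9012 (running +47.4413)
  i=7: 2.2719·-0.0547 − 2.5876·-2.4502 = +6.2160 (running +53.6572)
Area = |Σ|/2 = |53.6572|/2 = 26.8286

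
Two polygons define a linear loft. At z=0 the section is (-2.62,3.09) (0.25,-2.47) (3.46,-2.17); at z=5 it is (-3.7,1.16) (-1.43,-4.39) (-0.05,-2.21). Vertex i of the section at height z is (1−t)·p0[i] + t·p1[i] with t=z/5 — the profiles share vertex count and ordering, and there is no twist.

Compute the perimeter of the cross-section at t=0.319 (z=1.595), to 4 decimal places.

Perimeter at t=0.319: 16.0038

Cross-section at t=0.319: each vertex is (1-t)·p0[i] + t·p1[i].
  v1: (1-0.319)·(-2.62,3.09) + 0.319·(-3.7,1.16) = (-2.9645,2.4743)
  v2: (1-0.319)·(0.25,-2.47) + 0.319·(-1.43,-4.39) = (-0.2859,-3.0825)
  v3: (1-0.319)·(3.46,-2.17) + 0.319·(-0.05,-2.21) = (2.3403,-2.1828)
Perimeter = Σ |v_{i+1} − v_i|:
  edge 1→2: √(2.6786² + -5.5568²) = 6.1687 (running 6.1687)
  edge 2→3: √(2.6262² + 0.8997²) = 2.7761 (running 8.9448)
  edge 3→1: √(-5.3048² + 4.6571²) = 7.0590 (running 16.0038)
Perimeter = 16.0038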